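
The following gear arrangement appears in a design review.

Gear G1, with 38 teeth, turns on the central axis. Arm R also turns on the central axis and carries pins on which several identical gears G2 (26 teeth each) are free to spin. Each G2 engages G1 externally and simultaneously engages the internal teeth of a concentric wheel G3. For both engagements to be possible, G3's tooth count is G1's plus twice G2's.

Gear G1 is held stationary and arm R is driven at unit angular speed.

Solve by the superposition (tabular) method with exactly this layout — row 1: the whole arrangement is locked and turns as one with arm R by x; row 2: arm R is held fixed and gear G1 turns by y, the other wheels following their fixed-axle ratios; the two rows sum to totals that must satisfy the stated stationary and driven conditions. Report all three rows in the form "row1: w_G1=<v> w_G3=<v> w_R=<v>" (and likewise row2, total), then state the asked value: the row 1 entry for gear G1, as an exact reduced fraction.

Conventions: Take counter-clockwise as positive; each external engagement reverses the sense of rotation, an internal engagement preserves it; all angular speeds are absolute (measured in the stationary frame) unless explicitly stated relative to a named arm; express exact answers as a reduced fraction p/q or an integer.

planetary set (38T centre, 26T on arm, 90T internal) — Willis relation
row 1: whole set turns with the arm by x
superposition row 2 [arm held]: sun y, ring −(38/90)·y, arm 0
boundary: total ω_sun = x + y = 0 and total ω_arm = x = 1  ⇒  y = -1, x = 1
row 2 ring = −(38/90)·(-1) = 19/45
totals (row 1 + row 2): sun 1 + (-1) = 0, ring 1 + 19/45 = 64/45, arm 1 + 0 = 1
asked cell (row1, sun) = 1

row1: w_G1=1 w_G3=1 w_R=1
row2: w_G1=-1 w_G3=19/45 w_R=0
total: w_G1=0 w_G3=64/45 w_R=1
asked value: 1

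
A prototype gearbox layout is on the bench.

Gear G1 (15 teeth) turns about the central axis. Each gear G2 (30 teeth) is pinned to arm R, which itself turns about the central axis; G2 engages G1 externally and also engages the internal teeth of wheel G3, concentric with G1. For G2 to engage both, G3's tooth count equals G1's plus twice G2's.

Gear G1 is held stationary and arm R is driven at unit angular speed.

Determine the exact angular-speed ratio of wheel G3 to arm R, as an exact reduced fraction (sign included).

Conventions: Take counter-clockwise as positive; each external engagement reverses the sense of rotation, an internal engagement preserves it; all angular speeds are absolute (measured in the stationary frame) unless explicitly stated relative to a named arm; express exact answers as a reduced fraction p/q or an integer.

6/5

topology: planetary set — G1 15T / G2 30T / G3 75T, arm = carrier (Willis)
ring teeth: 15 + 2·30 = 75
15(ω_sun−ω_arm) = −75(ω_ring−ω_arm),  ω_sun = 0, ω_arm = 1
ω_ring = 1 − (15/75)(0−1) = 6/5
ω_out/ω_in = 6/5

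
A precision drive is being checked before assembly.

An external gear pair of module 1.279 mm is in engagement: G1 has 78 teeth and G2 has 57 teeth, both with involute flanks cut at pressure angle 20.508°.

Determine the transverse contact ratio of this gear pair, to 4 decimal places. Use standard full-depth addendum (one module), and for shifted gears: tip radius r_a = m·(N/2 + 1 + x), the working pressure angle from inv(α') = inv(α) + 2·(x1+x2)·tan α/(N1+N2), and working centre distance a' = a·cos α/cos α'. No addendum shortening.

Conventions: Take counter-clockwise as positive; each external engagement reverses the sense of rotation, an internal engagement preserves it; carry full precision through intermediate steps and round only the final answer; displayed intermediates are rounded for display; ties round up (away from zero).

1.7705

recognized (one external pair, fixed centres): single-mesh tooth geometry, m = 1.279, N1 = 78, N2 = 57
base radii: r_b1 = 46.719706, r_b2 = 34.141324
tip radii: r_a1 = 51.160000, r_a2 = 37.730500
no profile shift: α' = α, a' = a
action lengths: √(r_a1²−r_b1²) = 20.847414, √(r_a2²−r_b2²) = 16.061154
base pitch p_b = π·m·cos α = 3.763443
CR = (20.847414 + 16.061154 − 86.332500·sin 20.50800°)/3.763443 = 1.770453
contact ratio ≈ 1.7705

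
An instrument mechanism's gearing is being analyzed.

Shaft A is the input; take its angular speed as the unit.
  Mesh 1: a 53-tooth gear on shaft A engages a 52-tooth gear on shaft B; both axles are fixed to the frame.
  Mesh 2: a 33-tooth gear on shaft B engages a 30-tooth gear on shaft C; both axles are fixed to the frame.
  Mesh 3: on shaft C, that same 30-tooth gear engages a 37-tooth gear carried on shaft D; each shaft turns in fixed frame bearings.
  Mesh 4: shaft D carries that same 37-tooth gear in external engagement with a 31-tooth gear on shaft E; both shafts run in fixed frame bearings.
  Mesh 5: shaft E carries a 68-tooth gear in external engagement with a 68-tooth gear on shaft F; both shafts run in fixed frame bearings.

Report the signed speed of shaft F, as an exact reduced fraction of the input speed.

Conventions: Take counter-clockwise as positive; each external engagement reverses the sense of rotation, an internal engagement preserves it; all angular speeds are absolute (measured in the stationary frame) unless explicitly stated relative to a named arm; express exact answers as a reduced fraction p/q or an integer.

-1749/1612

5-mesh fixed-axis compound train (all bearings frame-fixed)
mesh 1 [53T→52T]: |ω|/ω_in = 1×53/52 = 53/52, sense flips to −
mesh 2 [33T→30T]: |ω|/ω_in = (53/52)×33/30 = 583/520, sense flips to +
mesh 3 [30T→37T]: |ω|/ω_in = (583/520)×30/37 = 1749/1924, sense flips to −
mesh 4 [37T→31T]: |ω|/ω_in = (1749/1924)×37/31 = 1749/1612, sense flips to +
mesh 5 [68T→68T]: |ω|/ω_in = (1749/1612)×68/68 = 1749/1612, sense flips to −
signed output speed (× input speed) = -1749/1612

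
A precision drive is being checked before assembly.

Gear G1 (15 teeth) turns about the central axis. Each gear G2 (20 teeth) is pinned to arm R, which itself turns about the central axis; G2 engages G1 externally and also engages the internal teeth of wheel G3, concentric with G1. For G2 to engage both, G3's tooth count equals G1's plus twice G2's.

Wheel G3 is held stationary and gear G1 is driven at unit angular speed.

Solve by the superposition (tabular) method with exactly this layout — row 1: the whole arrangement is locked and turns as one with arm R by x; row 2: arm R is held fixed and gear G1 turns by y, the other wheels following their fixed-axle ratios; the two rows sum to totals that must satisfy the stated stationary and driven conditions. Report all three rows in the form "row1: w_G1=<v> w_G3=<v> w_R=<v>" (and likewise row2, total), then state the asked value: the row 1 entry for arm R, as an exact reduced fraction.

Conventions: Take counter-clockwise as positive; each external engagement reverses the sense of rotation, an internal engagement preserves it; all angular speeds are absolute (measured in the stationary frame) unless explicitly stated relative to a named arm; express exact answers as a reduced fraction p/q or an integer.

topology: planetary set — G1 15T / G2 20T / G3 55T, arm = carrier (Willis)
row 1 (train locked, turned with arm): all members turn x
row 2: sun turns y, ring = −(15/55)·y, arm 0
boundary: total ω_ring = x − (15/55)·y = 0 and total ω_sun = x + y = 1  ⇒  y = 11/14, x = 3/14
row 2 ring = −(15/55)·11/14 = -3/14
totals (row 1 + row 2): sun 3/14 + 11/14 = 1, ring 3/14 + (-3/14) = 0, arm 3/14 + 0 = 3/14
asked cell (row1, arm) = 3/14

row1: w_G1=3/14 w_G3=3/14 w_R=3/14
row2: w_G1=11/14 w_G3=-3/14 w_R=0
total: w_G1=1 w_G3=0 w_R=3/14
asked value: 3/14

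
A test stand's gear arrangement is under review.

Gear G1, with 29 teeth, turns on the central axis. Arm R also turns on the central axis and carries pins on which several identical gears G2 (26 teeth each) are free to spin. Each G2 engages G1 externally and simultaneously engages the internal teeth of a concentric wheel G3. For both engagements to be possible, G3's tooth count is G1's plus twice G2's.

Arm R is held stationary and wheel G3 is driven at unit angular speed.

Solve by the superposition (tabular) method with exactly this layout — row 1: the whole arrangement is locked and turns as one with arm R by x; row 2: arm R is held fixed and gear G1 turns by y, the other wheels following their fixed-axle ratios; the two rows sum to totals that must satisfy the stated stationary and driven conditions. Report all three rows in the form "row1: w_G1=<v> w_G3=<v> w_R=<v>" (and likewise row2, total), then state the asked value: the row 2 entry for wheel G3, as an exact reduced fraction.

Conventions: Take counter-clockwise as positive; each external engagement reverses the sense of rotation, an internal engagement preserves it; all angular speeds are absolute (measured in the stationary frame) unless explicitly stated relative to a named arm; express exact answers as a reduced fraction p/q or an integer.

row1: w_G1=0 w_G3=0 w_R=0
row2: w_G1=-81/29 w_G3=1 w_R=0
total: w_G1=-81/29 w_G3=1 w_R=0
asked value: 1

class = planetary set [G3 = 29+2·26 = 81; Willis about the carrier]
row 1 (train locked, turned with arm): all members turn x
row 2: sun turns y, ring = −(29/81)·y, arm 0
boundary: total ω_arm = x = 0 and total ω_ring = x − (29/81)·y = 1  ⇒  y = -81/29, x = 0
row 2 ring = −(29/81)·(-81/29) = 1
totals (row 1 + row 2): sun 0 + (-81/29) = -81/29, ring 0 + 1 = 1, arm 0 + 0 = 0
asked cell (row2, ring) = 1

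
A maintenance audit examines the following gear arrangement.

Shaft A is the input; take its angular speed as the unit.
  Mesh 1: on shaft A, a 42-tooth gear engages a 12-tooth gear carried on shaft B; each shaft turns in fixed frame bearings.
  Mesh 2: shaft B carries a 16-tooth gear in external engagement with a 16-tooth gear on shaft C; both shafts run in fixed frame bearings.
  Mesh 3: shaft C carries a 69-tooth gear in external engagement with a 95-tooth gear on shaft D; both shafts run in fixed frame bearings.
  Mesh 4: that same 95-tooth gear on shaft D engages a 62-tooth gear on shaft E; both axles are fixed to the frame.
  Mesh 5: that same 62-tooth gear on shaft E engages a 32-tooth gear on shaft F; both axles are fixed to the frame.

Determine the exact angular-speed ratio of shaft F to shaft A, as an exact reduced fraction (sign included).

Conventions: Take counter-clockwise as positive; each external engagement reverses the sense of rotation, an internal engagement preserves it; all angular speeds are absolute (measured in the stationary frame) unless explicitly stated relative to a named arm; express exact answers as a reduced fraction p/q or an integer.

class = fixed-axis compound train [5 meshes; 5 ratios multiply, 5 sense flips]
mesh 1 [42T→12T]: running ratio 7/2, sense −
mesh 2 [16T→16T]: running ratio 7/2, sense +
mesh 3 [69T→95T]: running ratio 483/190, sense −
mesh 4 [95T→62T]: running ratio 483/124, sense +
mesh 5 [62T→32T]: running ratio 483/64, sense −
ω_out/ω_in = -483/64

-483/64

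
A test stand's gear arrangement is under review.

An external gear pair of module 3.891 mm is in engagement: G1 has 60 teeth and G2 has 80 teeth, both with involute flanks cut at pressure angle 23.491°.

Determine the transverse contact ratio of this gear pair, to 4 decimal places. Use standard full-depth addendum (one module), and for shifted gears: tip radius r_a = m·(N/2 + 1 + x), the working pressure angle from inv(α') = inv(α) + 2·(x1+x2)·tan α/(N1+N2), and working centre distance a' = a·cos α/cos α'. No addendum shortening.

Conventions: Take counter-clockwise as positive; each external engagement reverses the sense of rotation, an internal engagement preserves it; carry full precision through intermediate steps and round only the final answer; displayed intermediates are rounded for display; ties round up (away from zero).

1.6276

class = single-mesh tooth geometry [involute pair 60T × 80T, m = 3.891]
base radii: r_b1 = 107.055733, r_b2 = 142.740977
tip radii: r_a1 = 120.621000, r_a2 = 159.531000
no profile shift: α' = α, a' = a
action lengths: √(r_a1²−r_b1²) = 55.574236, √(r_a2²−r_b2²) = 71.240112
base pitch p_b = π·m·cos α = 11.210850
CR = (55.574236 + 71.240112 − 272.370000·sin 23.49100°)/11.210850 = 1.627557
contact ratio ≈ 1.6276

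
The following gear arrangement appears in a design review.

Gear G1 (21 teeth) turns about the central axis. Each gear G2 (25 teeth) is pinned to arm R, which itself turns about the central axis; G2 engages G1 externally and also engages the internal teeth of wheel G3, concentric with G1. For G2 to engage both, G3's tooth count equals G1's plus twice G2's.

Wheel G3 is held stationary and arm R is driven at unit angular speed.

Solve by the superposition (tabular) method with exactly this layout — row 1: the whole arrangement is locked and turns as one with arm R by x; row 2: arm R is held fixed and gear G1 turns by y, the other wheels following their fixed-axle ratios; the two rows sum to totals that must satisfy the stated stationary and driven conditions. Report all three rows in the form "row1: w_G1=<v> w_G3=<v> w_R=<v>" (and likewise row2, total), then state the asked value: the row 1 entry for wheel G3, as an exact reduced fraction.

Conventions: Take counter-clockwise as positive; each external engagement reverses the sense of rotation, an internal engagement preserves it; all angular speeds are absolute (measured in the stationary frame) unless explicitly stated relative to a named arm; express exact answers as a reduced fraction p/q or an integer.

class = planetary set [G3 = 21+2·25 = 71; Willis about the carrier]
row 1 — lock + rotate with arm: ω_sun = ω_ring = ω_arm = x
row 2 (arm held, sun turns y): ω_ring = −(21/71)·y, ω_arm = 0
boundary: total ω_ring = x − (21/71)·y = 0 and total ω_arm = x = 1  ⇒  y = 71/21, x = 1
row 2 ring = −(21/71)·71/21 = -1
totals (row 1 + row 2): sun 1 + 71/21 = 92/21, ring 1 + (-1) = 0, arm 1 + 0 = 1
asked cell (row1, ring) = 1

row1: w_G1=1 w_G3=1 w_R=1
row2: w_G1=71/21 w_G3=-1 w_R=0
total: w_G1=92/21 w_G3=0 w_R=1
asked value: 1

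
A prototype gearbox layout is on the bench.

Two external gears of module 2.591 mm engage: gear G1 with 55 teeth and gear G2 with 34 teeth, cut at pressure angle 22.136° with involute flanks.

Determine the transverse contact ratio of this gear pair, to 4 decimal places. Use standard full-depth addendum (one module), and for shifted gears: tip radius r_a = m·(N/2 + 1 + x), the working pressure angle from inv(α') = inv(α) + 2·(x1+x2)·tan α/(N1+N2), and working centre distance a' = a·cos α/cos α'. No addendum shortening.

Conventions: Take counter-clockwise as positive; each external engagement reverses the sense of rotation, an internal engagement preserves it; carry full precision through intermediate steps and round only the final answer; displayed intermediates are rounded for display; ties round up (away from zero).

1.6267

class = single-mesh tooth geometry [involute pair 55T × 34T, m = 2.591]
base radii: r_b1 = 66.000625, r_b2 = 40.800386
tip radii: r_a1 = 73.843500, r_a2 = 46.638000
no profile shift: α' = α, a' = a
action lengths: √(r_a1²−r_b1²) = 33.117669, √(r_a2²−r_b2²) = 22.592732
base pitch p_b = π·m·cos α = 7.539894
CR = (33.117669 + 22.592732 − 115.299500·sin 22.13600°)/7.539894 = 1.626657
contact ratio ≈ 1.6267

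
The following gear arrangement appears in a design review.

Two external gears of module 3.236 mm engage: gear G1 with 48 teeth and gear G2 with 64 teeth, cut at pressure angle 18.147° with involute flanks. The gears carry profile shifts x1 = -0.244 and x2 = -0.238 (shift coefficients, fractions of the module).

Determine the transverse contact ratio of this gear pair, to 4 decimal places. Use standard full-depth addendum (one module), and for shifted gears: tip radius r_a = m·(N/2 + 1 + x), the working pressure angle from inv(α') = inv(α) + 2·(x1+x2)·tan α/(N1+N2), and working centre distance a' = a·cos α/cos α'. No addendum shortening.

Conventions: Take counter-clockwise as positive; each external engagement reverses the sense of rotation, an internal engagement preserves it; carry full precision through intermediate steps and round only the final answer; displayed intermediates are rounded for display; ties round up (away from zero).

topology: single-mesh involute geometry — m = 3.236, 48T/64T pair
base radii: r_b1 = 73.801036, r_b2 = 98.401382
tip radii: r_a1 = 80.110416, r_a2 = 106.017832
inv(α') = inv(18.147°) + 2·(-0.244-0.238)·tan α/(48+64) = 0.00821260  ⇒  α' = 16.48590°
a' = a·cos α / cos α' = 181.2160·cos 18.147°/cos 16.48590° = 179.585242
action lengths: √(r_a1²−r_b1²) = 31.162249, √(r_a2²−r_b2²) = 39.458190
base pitch p_b = π·m·cos α = 9.660533
CR = (31.162249 + 39.458190 − 179.585242·sin 16.48590°)/9.660533 = 2.034861
contact ratio ≈ 2.0349

2.0349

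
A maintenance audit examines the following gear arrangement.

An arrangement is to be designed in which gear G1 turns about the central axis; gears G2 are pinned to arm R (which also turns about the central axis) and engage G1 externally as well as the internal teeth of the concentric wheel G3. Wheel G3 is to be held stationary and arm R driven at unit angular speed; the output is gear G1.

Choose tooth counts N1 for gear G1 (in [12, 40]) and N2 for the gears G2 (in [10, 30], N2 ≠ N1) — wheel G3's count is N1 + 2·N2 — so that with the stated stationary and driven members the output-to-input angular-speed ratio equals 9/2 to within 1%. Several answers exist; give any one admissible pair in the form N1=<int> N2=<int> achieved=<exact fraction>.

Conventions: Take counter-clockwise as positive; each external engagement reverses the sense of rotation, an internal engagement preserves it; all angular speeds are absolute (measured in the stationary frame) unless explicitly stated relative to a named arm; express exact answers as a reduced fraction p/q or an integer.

N1=12 N2=15 achieved=9/2

class = planetary set [ratio 9/2 wanted; Willis about the carrier]
Willis with ω_ring = 0: ω_sun/ω_arm = (N1+N3)/N1; set equal to 9/2  ⇒  N3/N1 = 9/2 − 1 = 7/2
N3 = N1 + 2·N2  ⇒  N2/N1 = (N3/N1 − 1)/2 = (7/2 − 1)/2 = 5/4
smallest multiple with N1 ≥ 12 and N2 ≥ 10: k = 3  ⇒  N1 = 3·4 = 12, N2 = 3·5 = 15 (N1 ≤ 40, N2 ≤ 30, N2 ≠ N1 ✓), N3 = 12 + 2·15 = 42
check: (N1+N3)/N1 with N1 = 12, N3 = 42 gives 9/2; |achieved − target| = 0 ≤ 9/200 ✓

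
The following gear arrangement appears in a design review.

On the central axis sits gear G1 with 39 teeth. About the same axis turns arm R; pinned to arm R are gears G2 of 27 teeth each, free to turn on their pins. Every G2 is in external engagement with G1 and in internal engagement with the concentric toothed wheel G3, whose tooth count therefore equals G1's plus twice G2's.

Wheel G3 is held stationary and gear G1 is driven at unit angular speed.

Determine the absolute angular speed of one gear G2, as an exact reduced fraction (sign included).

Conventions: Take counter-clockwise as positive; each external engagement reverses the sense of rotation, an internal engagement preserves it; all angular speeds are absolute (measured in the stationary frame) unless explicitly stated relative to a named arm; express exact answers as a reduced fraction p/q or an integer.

-13/18

topology: planetary set — G1 39T / G2 27T / G3 93T, arm = carrier (Willis)
ring teeth: 39 + 2·27 = 93
39(ω_sun−ω_arm) = −93(ω_ring−ω_arm),  ω_ring = 0, ω_sun = 1
39(1−ω_arm) = −93(0−ω_arm)  ⇒  132·ω_arm = 39  ⇒  ω_arm = 13/44
sun–planet mesh: 39·(1−13/44) = −27·(ω_p−ω_arm)  ⇒  ω_p−ω_arm = -403/396
ω_p = 13/44 − 403/396 = -13/18
exact speed ratio = -13/18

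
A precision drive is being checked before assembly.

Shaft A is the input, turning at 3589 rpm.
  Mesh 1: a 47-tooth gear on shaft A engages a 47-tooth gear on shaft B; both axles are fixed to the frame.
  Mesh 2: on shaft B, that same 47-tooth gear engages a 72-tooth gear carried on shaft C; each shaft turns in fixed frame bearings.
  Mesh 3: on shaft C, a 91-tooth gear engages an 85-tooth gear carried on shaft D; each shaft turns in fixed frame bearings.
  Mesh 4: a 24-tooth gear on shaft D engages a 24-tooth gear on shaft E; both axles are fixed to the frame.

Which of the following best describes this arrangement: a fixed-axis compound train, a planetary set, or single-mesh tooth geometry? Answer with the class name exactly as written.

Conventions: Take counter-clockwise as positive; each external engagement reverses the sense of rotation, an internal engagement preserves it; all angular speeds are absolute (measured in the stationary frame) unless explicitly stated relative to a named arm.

class = fixed-axis compound train [4 meshes; 4 ratios multiply, 4 sense flips]
classification: fixed-axis compound train

fixed-axis compound train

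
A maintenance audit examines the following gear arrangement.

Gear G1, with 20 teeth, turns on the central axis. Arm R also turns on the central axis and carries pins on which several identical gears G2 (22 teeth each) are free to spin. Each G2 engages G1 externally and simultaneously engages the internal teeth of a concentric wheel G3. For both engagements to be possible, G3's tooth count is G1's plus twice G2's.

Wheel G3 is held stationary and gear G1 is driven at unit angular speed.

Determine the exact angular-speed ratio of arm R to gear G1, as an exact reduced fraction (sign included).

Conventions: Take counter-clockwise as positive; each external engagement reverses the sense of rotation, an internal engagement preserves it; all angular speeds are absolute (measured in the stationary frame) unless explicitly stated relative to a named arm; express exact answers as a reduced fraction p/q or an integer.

5/21

planetary set (20T centre, 22T on arm, 64T internal) — Willis relation
ring teeth: 20 + 2·22 = 64
20(ω_sun−ω_arm) = −64(ω_ring−ω_arm),  ω_ring = 0, ω_sun = 1
20(1−ω_arm) = −64(0−ω_arm)  ⇒  84·ω_arm = 20  ⇒  ω_arm = 5/21
ω_out/ω_in = 5/21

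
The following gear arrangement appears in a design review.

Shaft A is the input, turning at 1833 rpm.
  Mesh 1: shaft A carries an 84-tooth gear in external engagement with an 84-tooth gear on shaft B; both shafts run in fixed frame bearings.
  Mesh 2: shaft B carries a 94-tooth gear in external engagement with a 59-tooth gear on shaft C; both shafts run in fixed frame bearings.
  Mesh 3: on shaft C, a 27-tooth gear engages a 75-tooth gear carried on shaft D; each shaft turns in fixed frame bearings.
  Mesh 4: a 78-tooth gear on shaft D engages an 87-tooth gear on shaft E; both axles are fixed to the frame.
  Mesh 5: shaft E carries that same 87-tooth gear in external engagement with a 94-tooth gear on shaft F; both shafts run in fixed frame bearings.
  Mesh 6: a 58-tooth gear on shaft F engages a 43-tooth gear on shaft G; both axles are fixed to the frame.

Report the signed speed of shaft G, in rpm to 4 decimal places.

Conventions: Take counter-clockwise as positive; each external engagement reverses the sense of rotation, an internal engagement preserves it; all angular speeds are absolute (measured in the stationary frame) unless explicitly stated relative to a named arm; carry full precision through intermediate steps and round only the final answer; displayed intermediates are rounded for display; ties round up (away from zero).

+1176.7036 rpm

recognized (7 fixed axles, 6 meshes): fixed-axis compound train
mesh 1 [84T→84T]: ω = 1833.0000×84/84 = 1833.0000 rpm, sense flips to −
mesh 2 [94T→59T]: ω = 1833.0000×94/59 = 2920.3729 rpm, sense flips to +
mesh 3 [27T→75T]: ω = 2920.3729×27/75 = 1051.3342 rpm, sense flips to −
mesh 4 [78T→87T]: ω = 1051.3342×78/87 = 942.5755 rpm, sense flips to +
mesh 5 [87T→94T]: ω = 942.5755×87/94 = 872.3837 rpm, sense flips to −
mesh 6 [58T→43T]: ω = 872.3837×58/43 = 1176.7036 rpm, sense flips to +
signed output speed = +1176.7036 rpm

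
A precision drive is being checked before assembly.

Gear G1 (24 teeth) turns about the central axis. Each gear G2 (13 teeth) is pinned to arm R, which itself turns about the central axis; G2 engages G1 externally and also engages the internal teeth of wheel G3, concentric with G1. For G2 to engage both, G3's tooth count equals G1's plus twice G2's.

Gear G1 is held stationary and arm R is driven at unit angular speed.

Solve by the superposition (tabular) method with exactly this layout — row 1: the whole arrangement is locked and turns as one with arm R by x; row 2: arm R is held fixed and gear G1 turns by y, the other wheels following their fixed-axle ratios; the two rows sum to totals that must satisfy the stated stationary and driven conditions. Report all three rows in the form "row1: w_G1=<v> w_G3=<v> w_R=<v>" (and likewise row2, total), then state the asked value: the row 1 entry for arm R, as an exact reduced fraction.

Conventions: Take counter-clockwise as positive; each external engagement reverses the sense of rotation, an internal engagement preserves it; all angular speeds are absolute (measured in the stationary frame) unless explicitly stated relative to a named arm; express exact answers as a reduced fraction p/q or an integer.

row1: w_G1=1 w_G3=1 w_R=1
row2: w_G1=-1 w_G3=12/25 w_R=0
total: w_G1=0 w_G3=37/25 w_R=1
asked value: 1

recognized (axles ride arm R): planetary set, 24/13/50 teeth
row 1 — lock + rotate with arm: ω_sun = ω_ring = ω_arm = x
row 2: sun turns y, ring = −(24/50)·y, arm 0
boundary: total ω_sun = x + y = 0 and total ω_arm = x = 1  ⇒  y = -1, x = 1
row 2 ring = −(24/50)·(-1) = 12/25
totals (row 1 + row 2): sun 1 + (-1) = 0, ring 1 + 12/25 = 37/25, arm 1 + 0 = 1
asked cell (row1, arm) = 1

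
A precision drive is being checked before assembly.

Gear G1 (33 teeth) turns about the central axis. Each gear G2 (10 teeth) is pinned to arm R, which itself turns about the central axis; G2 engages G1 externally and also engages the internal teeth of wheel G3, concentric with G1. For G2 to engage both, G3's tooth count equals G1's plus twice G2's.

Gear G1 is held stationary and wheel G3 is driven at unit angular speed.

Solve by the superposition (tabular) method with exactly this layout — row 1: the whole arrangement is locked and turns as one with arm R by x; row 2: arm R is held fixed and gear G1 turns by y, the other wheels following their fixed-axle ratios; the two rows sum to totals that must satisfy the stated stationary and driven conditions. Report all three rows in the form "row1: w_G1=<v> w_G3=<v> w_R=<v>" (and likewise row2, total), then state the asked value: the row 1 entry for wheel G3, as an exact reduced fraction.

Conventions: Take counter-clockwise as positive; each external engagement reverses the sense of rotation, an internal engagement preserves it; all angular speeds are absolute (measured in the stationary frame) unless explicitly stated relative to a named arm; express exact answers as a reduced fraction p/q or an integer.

row1: w_G1=53/86 w_G3=53/86 w_R=53/86
row2: w_G1=-53/86 w_G3=33/86 w_R=0
total: w_G1=0 w_G3=1 w_R=53/86
asked value: 53/86

class = planetary set [G3 = 33+2·10 = 53; Willis about the carrier]
superposition row 1 [locked train]: every member turns x
superposition row 2 [arm held]: sun y, ring −(33/53)·y, arm 0
boundary: total ω_sun = x + y = 0 and total ω_ring = x − (33/53)·y = 1  ⇒  y = -53/86, x = 53/86
row 2 ring = −(33/53)·(-53/86) = 33/86
totals (row 1 + row 2): sun 53/86 + (-53/86) = 0, ring 53/86 + 33/86 = 1, arm 53/86 + 0 = 53/86
asked cell (row1, ring) = 53/86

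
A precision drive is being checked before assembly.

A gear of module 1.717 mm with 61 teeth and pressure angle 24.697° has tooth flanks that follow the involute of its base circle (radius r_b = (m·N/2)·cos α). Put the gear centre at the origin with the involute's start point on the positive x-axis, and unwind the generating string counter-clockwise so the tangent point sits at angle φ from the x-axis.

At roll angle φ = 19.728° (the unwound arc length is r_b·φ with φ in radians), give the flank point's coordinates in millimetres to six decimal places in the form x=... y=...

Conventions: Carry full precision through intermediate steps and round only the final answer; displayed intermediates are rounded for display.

x=50.315646 y=0.639752

single-mesh involute tooth geometry (61T wheel at module 1.717)
pitch radius r_p = m·N/2 = 1.717·61/2 = 52.368500
base radius r_b = r_p·cos α = 52.368500·cos 24.697° = 47.578356
roll angle φ = 19.728° = 0.34431855 rad
x = r_b·(cos φ + φ·sin φ) = 50.315646
y = r_b·(sin φ − φ·cos φ) = 0.639752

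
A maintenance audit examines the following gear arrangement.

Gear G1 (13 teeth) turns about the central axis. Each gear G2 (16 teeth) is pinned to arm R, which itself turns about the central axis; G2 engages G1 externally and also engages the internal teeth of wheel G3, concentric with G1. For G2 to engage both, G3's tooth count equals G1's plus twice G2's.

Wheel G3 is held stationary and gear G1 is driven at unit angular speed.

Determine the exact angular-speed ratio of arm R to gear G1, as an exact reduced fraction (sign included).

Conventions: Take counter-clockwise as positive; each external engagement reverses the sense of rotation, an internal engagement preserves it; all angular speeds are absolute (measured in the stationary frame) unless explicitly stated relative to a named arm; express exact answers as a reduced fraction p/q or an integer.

planetary set (13T centre, 16T on arm, 45T internal) — Willis relation
ring teeth: 13 + 2·16 = 45
13(ω_sun−ω_arm) = −45(ω_ring−ω_arm),  ω_ring = 0, ω_sun = 1
13(1−ω_arm) = −45(0−ω_arm)  ⇒  58·ω_arm = 13  ⇒  ω_arm = 13/58
ω_out/ω_in = 13/58

13/58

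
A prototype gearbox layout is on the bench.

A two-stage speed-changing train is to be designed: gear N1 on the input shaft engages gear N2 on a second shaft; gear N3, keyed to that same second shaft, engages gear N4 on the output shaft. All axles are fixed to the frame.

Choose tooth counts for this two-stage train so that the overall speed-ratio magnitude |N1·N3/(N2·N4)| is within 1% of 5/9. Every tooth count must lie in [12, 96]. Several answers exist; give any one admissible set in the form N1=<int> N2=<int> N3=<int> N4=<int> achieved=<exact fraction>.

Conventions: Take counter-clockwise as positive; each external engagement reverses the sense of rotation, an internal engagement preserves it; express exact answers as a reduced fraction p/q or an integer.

2-stage fixed-axis compound train for ratio 5/9
target = 5/9 in lowest terms: an exact hit needs N1·N3 = k·5 and N2·N4 = k·9 for one integer k, every count in [12, 96]; additionally prefer no 1:1 stage (N1 ≠ N2, N3 ≠ N4)
k = 1…35: no 1:1-free in-range split of k·5 and k·9 into factor pairs; take k = 36
k = 36: N1·N3 = 180 = 12·15, N2·N4 = 324 = 27·12
achieved = 12·15/(27·12) = 5/9; |achieved − target| = 0 ≤ 1/180 ✓

N1=12 N2=27 N3=15 N4=12 achieved=5/9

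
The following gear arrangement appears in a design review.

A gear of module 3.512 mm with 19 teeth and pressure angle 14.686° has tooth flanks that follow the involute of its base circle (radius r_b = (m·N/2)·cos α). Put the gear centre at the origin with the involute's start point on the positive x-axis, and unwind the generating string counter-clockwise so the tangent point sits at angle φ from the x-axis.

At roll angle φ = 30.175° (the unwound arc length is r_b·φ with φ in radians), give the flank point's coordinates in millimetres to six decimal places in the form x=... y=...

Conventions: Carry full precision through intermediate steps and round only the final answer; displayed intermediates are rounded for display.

class = single-mesh tooth geometry [base-circle involute, m = 3.512, 19T]
pitch radius r_p = m·N/2 = 3.512·19/2 = 33.364000
base radius r_b = r_p·cos α = 33.364000·cos 14.686° = 32.273989
roll angle φ = 30.175° = 0.52665310 rad
x = r_b·(cos φ + φ·sin φ) = 36.444195
y = r_b·(sin φ − φ·cos φ) = 1.528310

x=36.444195 y=1.528310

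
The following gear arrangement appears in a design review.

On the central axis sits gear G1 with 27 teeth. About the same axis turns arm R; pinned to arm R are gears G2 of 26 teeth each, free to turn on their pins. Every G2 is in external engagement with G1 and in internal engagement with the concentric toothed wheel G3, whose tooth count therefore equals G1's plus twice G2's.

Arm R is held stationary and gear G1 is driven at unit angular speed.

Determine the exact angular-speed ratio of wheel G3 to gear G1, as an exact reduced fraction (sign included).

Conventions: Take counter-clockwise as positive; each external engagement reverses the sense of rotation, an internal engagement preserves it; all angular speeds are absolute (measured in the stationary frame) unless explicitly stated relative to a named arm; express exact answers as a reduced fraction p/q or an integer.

recognized (axles ride arm R): planetary set, 27/26/79 teeth
ring teeth: 27 + 2·26 = 79
27(ω_sun−ω_arm) = −79(ω_ring−ω_arm),  ω_arm = 0, ω_sun = 1
ω_ring = 0 − (27/79)(1−0) = -27/79
ω_out/ω_in = -27/79

-27/79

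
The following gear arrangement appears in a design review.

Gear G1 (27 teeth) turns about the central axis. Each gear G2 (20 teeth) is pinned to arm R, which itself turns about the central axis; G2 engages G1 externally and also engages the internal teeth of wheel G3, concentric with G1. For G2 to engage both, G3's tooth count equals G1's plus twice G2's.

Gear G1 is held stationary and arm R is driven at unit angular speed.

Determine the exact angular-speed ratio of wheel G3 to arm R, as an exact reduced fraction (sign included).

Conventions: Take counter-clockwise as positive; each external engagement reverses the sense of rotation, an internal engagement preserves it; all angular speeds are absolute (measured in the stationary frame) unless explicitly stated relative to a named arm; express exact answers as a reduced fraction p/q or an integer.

planetary set (27T centre, 20T on arm, 67T internal) — Willis relation
ring teeth: 27 + 2·20 = 67
27(ω_sun−ω_arm) = −67(ω_ring−ω_arm),  ω_sun = 0, ω_arm = 1
ω_ring = 1 − (27/67)(0−1) = 94/67
ω_out/ω_in = 94/67

94/67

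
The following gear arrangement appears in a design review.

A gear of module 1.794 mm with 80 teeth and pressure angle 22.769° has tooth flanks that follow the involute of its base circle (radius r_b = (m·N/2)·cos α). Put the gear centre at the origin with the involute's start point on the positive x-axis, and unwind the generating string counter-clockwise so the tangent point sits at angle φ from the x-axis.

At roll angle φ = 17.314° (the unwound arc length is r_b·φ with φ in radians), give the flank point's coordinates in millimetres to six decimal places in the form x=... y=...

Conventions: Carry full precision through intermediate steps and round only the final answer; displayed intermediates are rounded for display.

class = single-mesh tooth geometry [base-circle involute, m = 1.794, 80T]
pitch radius r_p = m·N/2 = 1.794·80/2 = 71.760000
base radius r_b = r_p·cos α = 71.760000·cos 22.769° = 66.167936
roll angle φ = 17.314° = 0.30218631 rad
x = r_b·(cos φ + φ·sin φ) = 69.120430
y = r_b·(sin φ − φ·cos φ) = 0.603087

x=69.120430 y=0.603087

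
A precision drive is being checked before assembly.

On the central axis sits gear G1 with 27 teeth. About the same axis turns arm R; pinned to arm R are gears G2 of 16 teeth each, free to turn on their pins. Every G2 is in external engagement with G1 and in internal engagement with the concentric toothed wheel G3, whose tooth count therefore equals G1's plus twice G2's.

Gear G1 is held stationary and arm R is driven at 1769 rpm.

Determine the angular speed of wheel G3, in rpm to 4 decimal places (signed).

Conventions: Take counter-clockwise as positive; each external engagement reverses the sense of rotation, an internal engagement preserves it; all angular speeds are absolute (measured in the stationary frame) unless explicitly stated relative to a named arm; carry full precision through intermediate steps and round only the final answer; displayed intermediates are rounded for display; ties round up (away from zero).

+2578.5424 rpm

planetary set (27T centre, 16T on arm, 59T internal) — Willis relation
normalise by the input: solve with ω_arm = 1, then scale by 1769 rpm
ring teeth: 27 + 2·16 = 59
27(ω_sun−ω_arm) = −59(ω_ring−ω_arm),  ω_sun = 0, ω_arm = 1
ω_ring = 1 − (27/59)(0−1) = 86/59
scale: ω_ring = 86/59 × 1769 rpm = +2578.5424 rpm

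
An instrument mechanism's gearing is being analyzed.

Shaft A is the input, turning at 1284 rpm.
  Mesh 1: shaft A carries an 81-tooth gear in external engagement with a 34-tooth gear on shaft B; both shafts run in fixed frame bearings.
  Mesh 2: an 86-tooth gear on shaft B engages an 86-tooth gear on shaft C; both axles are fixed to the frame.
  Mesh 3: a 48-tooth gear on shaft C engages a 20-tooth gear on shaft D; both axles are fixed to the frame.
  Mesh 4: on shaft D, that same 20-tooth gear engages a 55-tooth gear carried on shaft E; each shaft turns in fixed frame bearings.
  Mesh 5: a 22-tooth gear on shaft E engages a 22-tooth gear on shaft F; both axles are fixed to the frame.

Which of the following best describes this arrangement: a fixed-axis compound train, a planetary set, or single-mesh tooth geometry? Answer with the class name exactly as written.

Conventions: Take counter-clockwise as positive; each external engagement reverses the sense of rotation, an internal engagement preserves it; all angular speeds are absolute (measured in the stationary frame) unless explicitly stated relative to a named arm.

class = fixed-axis compound train [5 meshes; 5 ratios multiply, 5 sense flips]
classification: fixed-axis compound train

fixed-axis compound train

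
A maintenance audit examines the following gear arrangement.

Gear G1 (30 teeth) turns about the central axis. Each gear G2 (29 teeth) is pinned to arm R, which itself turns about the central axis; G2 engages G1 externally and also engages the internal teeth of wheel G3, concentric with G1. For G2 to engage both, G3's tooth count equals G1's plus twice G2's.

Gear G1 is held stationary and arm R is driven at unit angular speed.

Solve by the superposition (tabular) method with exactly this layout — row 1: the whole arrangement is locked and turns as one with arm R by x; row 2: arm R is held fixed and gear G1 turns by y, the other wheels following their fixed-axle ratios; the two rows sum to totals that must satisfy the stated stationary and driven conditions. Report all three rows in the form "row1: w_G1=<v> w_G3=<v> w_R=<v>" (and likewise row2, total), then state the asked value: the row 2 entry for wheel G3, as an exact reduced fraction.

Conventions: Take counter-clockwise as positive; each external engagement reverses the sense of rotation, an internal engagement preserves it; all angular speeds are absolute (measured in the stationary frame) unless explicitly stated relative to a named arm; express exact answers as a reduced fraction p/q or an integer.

row1: w_G1=1 w_G3=1 w_R=1
row2: w_G1=-1 w_G3=15/44 w_R=0
total: w_G1=0 w_G3=59/44 w_R=1
asked value: 15/44

planetary set (30T centre, 29T on arm, 88T internal) — Willis relation
row 1: whole set turns with the arm by x
row 2: sun turns y, ring = −(30/88)·y, arm 0
boundary: total ω_sun = x + y = 0 and total ω_arm = x = 1  ⇒  y = -1, x = 1
row 2 ring = −(30/88)·(-1) = 15/44
totals (row 1 + row 2): sun 1 + (-1) = 0, ring 1 + 15/44 = 59/44, arm 1 + 0 = 1
asked cell (row2, ring) = 15/44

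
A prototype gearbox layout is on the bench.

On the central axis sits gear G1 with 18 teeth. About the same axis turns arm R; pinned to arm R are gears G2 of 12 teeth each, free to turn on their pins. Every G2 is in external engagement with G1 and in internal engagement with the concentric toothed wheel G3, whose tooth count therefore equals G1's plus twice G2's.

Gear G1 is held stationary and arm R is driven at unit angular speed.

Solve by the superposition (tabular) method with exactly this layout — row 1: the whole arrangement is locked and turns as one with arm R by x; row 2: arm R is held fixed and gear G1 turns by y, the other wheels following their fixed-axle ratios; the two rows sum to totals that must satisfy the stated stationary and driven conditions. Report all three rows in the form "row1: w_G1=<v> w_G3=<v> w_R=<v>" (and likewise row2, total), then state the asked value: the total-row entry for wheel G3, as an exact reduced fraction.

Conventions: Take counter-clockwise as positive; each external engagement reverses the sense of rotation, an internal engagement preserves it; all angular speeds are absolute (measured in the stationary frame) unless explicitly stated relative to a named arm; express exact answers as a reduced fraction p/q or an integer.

planetary set (18T centre, 12T on arm, 42T internal) — Willis relation
row 1 (train locked, turned with arm): all members turn x
row 2: sun turns y, ring = −(18/42)·y, arm 0
boundary: total ω_sun = x + y = 0 and total ω_arm = x = 1  ⇒  y = -1, x = 1
row 2 ring = −(18/42)·(-1) = 3/7
totals (row 1 + row 2): sun 1 + (-1) = 0, ring 1 + 3/7 = 10/7, arm 1 + 0 = 1
asked cell (total, ring) = 10/7

row1: w_G1=1 w_G3=1 w_R=1
row2: w_G1=-1 w_G3=3/7 w_R=0
total: w_G1=0 w_G3=10/7 w_R=1
asked value: 10/7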